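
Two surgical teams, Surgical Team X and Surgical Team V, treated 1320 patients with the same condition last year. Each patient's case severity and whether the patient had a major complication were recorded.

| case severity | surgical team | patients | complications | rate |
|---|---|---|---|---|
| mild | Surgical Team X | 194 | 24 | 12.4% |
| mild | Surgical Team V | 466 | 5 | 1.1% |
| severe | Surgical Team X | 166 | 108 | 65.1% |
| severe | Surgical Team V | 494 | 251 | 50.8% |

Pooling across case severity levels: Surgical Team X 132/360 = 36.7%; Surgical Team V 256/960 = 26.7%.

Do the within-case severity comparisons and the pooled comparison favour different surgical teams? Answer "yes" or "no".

no

Within each case severity level (mild 12.4% vs 1.1%; severe 65.1% vs 50.8%), Surgical Team V has the lower rate every time. Pooled: 36.7% vs 26.7% — Surgical Team V has the lower rate overall. They agree.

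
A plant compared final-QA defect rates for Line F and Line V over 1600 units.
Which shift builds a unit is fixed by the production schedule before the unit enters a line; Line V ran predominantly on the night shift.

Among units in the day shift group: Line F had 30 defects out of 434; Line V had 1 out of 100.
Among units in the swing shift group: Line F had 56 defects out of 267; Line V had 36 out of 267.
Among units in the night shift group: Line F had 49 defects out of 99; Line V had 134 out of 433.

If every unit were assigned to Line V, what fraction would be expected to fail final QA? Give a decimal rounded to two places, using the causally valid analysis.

The stratified and pooled comparisons disagree (Line V wins within each shift; Line F wins overall), so the answer turns on the causal role of shift.
Shift satisfies the back-door criterion: it is not a descendant of the line, and it blocks the spurious path from line to outcome. Adjusting for it (i.e., using the within-shift rates) gives the causal effect.
Standardising Line V to the population shift mix: 0.334·1/100 + 0.334·36/267 + 0.333·134/433 = 0.151.

0.15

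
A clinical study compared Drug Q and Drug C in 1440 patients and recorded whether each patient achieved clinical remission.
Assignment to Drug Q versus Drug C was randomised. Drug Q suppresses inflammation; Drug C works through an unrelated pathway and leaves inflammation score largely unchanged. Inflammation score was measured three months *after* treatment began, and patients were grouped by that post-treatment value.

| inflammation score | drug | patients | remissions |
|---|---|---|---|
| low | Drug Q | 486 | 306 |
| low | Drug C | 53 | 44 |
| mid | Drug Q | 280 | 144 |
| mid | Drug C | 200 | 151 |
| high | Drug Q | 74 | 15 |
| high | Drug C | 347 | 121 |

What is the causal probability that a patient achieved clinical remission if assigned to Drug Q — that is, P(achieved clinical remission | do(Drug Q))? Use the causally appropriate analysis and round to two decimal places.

0.55

Drug C is higher inside every inflammation score stratum but Drug Q is higher in aggregate. Whether to stratify depends on how inflammation score relates to the drug.
Inflammation score is downstream of the drug. One should not condition on a consequence of treatment, so the overall rates are the right comparison.
So P(outcome | do(Drug Q)) is just the pooled rate for Drug Q: 465/840 = 0.554.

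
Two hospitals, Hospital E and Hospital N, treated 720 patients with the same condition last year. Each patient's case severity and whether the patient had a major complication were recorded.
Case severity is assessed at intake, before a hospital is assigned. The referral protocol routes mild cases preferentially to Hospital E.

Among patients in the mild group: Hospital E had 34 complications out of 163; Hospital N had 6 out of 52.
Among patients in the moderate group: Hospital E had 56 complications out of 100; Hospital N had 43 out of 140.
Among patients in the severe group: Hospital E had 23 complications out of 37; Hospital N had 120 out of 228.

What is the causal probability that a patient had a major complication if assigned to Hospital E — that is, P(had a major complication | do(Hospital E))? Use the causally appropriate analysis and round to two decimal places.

0.48

Since case severity is a pre-existing factor (not a product of the hospital) and it affects the outcome on its own, it is a confounder. The stratified rates, not the pooled rate, identify the causal effect.
Standardising Hospital E to the population case severity mix: 0.299·34/163 + 0.333·56/100 + 0.368·23/37 = 0.478.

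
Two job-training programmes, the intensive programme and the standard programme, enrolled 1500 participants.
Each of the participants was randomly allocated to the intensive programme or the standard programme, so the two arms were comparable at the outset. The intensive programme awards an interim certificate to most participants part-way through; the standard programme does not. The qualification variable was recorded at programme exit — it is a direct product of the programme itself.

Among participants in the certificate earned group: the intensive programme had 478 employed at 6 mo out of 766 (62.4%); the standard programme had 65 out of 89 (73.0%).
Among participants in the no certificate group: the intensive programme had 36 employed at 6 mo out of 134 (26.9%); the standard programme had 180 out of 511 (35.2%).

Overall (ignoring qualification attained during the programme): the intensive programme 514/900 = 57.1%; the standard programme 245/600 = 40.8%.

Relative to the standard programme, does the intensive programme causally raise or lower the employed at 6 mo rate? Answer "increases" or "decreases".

increases

Stratifying would compare programmes among participants the programmes themselves sorted into qualification attained during the programme groups — a form of selection on an intermediate. The unconditioned pooled rates give the total causal effect.
Pooled: the intensive programme 57.1% vs the standard programme 40.8%; the intensive programme is higher overall.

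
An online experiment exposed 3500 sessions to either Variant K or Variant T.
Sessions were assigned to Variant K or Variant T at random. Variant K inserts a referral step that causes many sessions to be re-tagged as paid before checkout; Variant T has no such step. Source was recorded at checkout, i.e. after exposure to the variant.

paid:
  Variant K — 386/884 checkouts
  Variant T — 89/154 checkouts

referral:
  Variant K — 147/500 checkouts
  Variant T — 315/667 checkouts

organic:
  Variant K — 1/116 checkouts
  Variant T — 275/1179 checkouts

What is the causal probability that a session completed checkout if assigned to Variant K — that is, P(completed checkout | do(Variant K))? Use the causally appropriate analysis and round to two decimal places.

Traffic source here is a post-treatment variable shaped by the variant; conditioning on it would introduce bias rather than remove it. The overall comparison is the causal one.
So P(outcome | do(Variant K)) is just the pooled rate for Variant K: 534/1500 = 0.356.

0.36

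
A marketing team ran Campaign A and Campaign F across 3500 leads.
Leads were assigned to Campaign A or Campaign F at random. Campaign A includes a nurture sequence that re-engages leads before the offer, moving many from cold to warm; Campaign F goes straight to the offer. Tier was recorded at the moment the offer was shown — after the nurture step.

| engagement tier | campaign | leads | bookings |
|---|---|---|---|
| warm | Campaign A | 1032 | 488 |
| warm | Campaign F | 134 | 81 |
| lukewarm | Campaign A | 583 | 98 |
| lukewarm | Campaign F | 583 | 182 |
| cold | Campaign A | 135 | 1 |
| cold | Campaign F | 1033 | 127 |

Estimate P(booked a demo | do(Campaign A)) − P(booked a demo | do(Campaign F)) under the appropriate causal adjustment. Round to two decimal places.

Within every engagement tier level Campaign F has the higher rate, yet pooled Campaign A does — Simpson's reversal.
Engagement tier is recorded after the campaign and is itself shifted by it — it sits on the causal path from campaign to outcome. Conditioning on a mediator would strip out part of the effect we want; the pooled comparison gives the total causal effect.
The causal difference is the pooled difference: 0.335 − 0.223 = +0.113.

+0.11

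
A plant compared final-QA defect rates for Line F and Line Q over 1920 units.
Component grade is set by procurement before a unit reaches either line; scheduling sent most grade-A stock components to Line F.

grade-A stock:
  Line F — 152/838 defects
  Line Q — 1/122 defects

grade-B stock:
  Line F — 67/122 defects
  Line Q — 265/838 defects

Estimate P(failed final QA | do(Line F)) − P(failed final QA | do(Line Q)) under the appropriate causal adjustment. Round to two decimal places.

+0.20

Here component grade is a common cause — it drives both which line a case falls under and the outcome. The crude comparison mixes populations; the stratum-specific rates are the causally relevant ones.
Adjusting over the population distribution of component grade: 0.500·(0.181−0.008) + 0.500·(0.549−0.316) = +0.203.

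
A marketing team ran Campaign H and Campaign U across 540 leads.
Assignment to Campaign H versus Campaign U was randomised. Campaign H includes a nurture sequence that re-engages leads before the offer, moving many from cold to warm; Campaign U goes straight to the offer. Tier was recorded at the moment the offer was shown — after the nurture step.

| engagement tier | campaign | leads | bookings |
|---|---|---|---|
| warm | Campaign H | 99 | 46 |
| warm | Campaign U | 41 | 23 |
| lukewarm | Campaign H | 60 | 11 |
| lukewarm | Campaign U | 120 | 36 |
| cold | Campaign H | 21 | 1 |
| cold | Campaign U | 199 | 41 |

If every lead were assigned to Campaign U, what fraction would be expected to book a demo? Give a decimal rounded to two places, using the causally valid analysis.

0.28

The stratified and pooled comparisons disagree (Campaign U wins within each engagement tier; Campaign H wins overall), so the answer turns on the causal role of engagement tier.
Engagement tier lies on the pathway campaign → engagement tier → outcome, so adjusting for it blocks the indirect effect. For the total causal effect of campaign, use the unadjusted pooled rates.
So P(outcome | do(Campaign U)) is just the pooled rate for Campaign U: 100/360 = 0.278.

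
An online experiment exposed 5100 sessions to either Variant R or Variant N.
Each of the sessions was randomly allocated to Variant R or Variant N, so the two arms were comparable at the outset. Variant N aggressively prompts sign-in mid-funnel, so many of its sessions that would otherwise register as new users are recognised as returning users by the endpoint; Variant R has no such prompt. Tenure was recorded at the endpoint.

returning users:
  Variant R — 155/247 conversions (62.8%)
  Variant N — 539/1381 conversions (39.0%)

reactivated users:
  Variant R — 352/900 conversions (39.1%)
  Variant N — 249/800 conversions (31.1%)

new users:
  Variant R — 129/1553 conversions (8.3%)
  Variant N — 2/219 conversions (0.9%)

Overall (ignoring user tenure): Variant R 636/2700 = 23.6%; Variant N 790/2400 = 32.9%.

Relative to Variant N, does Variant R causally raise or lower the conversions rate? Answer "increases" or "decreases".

User tenure lies on the pathway variant → user tenure → outcome, so adjusting for it blocks the indirect effect. For the total causal effect of variant, use the unadjusted pooled rates.
Pooled: Variant R 23.6% vs Variant N 32.9%; Variant N is higher overall.

decreases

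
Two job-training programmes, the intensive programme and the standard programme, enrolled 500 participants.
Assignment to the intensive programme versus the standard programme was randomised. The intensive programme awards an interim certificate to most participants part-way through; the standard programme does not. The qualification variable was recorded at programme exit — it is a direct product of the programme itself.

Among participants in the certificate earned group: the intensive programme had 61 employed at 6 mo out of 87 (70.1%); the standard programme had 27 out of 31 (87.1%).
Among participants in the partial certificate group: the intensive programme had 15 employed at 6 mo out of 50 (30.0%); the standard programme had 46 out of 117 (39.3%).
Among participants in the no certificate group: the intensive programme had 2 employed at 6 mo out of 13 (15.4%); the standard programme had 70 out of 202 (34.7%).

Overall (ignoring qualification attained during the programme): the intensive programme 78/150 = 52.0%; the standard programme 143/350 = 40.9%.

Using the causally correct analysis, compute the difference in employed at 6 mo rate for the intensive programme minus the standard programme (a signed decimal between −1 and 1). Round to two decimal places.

+0.11

The qualification attained during the programme-specific comparison favours the standard programme throughout, but the pooled figures favour the intensive programme. The question is whether to condition on qualification attained during the programme.
Because the programme influences qualification attained during the programme, qualification attained during the programme is a post-treatment mediator, not a confounder. Stratifying on it would bias the estimate; the causal effect is the crude pooled difference.
The causal difference is the pooled difference: 0.520 − 0.409 = +0.111.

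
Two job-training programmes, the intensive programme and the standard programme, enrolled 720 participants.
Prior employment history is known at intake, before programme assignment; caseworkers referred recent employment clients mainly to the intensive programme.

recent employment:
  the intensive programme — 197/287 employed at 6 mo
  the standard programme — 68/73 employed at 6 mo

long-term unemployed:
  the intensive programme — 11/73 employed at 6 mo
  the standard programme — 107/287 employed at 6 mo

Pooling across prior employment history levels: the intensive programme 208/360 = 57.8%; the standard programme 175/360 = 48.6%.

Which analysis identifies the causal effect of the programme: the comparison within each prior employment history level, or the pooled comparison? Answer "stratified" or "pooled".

Since prior employment history is a pre-existing factor (not a product of the programme) and it affects the outcome on its own, it is a confounder. The stratified rates, not the pooled rate, identify the causal effect.
Within each level — recent employment: 68.6% vs 93.2%; long-term unemployed: 15.1% vs 37.3% — the standard programme is higher every time.

stratified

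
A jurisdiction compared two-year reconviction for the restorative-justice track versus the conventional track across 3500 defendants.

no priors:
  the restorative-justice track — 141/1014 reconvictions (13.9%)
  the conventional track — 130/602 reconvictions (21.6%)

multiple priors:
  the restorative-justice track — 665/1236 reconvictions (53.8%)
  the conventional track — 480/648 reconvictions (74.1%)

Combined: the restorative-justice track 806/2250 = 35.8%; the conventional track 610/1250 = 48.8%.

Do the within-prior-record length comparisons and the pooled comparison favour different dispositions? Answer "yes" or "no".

Within each prior-record length level (no priors 13.9% vs 21.6%; multiple priors 53.8% vs 74.1%), the restorative-justice track has the lower rate every time. Pooled: 35.8% vs 48.8% — the restorative-justice track has the lower rate overall. They agree.

no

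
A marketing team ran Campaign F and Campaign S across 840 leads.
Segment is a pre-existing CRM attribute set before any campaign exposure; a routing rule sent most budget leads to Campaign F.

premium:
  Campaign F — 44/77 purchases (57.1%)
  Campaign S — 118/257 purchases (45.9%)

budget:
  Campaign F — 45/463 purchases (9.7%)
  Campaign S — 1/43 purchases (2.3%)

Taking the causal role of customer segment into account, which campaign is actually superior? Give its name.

Campaign F

The imbalance in customer segment arose from how leads were allocated, not from anything the campaign did; and customer segment independently affects the outcome. The pooled gap is confounded — condition on customer segment.
Within each level — premium: 57.1% vs 45.9%; budget: 9.7% vs 2.3% — Campaign F is higher every time.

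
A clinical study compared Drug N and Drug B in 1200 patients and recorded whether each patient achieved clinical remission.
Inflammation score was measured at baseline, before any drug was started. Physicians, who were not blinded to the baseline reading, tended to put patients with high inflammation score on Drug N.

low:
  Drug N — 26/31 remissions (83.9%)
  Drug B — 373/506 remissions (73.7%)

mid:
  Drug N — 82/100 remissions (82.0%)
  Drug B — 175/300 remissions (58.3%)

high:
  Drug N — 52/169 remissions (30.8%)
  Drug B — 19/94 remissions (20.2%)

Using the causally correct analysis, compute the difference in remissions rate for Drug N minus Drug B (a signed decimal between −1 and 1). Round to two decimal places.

+0.15

Nothing the drug does changes inflammation score; the imbalance is an allocation artefact. With inflammation score also predicting the outcome, the pooled figure is confounded, and the within-stratum comparison is the causal one.
Adjusting over the population distribution of inflammation score: 0.448·(0.839−0.737) + 0.333·(0.820−0.583) + 0.219·(0.308−0.202) = +0.147.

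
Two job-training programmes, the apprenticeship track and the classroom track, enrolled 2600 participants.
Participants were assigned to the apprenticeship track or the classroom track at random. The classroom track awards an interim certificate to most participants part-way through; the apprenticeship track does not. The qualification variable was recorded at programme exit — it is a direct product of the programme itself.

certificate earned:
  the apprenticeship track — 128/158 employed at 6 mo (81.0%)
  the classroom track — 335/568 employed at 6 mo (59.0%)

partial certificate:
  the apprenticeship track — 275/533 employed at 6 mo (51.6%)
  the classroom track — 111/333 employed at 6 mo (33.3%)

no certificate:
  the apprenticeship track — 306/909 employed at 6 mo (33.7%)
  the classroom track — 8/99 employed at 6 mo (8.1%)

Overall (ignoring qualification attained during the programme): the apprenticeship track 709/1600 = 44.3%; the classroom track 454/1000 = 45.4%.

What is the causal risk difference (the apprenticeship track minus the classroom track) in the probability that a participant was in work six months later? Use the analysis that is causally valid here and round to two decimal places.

-0.01

the apprenticeship track is higher inside every qualification attained during the programme stratum but the classroom track is higher in aggregate. Whether to stratify depends on how qualification attained during the programme relates to the programme.
Qualification attained during the programme lies on the pathway programme → qualification attained during the programme → outcome, so adjusting for it blocks the indirect effect. For the total causal effect of programme, use the unadjusted pooled rates.
The causal difference is the pooled difference: 0.443 − 0.454 = -0.011.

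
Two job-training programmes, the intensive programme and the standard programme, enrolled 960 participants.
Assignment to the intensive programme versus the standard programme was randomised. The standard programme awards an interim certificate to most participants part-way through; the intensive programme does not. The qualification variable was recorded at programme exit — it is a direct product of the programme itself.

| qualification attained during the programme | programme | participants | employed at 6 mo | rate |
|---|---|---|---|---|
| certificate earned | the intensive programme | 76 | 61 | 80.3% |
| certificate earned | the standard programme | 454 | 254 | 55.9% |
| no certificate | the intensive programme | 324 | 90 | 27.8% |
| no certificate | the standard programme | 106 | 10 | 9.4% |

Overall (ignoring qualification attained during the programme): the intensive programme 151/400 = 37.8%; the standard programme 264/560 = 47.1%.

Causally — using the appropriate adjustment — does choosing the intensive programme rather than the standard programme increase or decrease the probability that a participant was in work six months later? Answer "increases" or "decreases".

decreases

The qualification attained during the programme-specific comparison favours the intensive programme throughout, but the pooled figures favour the standard programme. The question is whether to condition on qualification attained during the programme.
Stratifying would compare programmes among participants the programmes themselves sorted into qualification attained during the programme groups — a form of selection on an intermediate. The unconditioned pooled rates give the total causal effect.
Pooled: the intensive programme 37.8% vs the standard programme 47.1%; the standard programme is higher overall.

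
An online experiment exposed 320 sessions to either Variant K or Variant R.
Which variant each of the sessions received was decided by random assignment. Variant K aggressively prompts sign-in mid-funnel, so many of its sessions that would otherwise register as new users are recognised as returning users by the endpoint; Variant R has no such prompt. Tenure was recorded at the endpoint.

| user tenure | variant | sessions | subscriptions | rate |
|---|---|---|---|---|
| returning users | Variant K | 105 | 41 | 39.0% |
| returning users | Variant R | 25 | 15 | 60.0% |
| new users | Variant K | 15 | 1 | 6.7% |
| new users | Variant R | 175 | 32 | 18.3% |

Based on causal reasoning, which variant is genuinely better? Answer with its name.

Stratifying would compare variants among sessions the variants themselves sorted into user tenure groups — a form of selection on an intermediate. The unconditioned pooled rates give the total causal effect.
Pooled: Variant K 35.0% vs Variant R 23.5%; Variant K is higher overall.

Variant K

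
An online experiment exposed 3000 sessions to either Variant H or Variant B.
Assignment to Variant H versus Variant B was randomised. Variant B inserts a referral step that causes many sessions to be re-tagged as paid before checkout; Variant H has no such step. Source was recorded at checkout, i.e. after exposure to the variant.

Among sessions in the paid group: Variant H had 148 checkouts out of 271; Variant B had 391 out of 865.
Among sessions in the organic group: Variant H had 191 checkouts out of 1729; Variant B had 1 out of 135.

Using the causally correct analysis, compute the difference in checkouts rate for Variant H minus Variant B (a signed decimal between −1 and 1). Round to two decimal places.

-0.22

The distribution of traffic source is itself part of what the variant does — it is an intermediate outcome. Holding it fixed would remove that part of the effect; the total effect is the pooled difference.
The causal difference is the pooled difference: 0.170 − 0.392 = -0.223.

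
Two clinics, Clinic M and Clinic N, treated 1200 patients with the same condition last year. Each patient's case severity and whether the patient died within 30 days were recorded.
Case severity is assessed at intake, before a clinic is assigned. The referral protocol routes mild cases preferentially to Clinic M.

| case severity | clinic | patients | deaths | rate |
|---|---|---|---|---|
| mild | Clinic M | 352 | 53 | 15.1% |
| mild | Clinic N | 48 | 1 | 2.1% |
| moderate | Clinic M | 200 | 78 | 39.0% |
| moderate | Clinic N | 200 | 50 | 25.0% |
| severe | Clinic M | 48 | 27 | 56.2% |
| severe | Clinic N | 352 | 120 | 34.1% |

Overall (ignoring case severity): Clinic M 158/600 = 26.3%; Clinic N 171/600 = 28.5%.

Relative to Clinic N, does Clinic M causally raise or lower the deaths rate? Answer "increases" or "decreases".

increases

Here case severity is a common cause — it drives both which clinic a case falls under and the outcome. The crude comparison mixes populations; the stratum-specific rates are the causally relevant ones.
Within each level — mild: 15.1% vs 2.1%; moderate: 39.0% vs 25.0%; severe: 56.2% vs 34.1% — Clinic N is lower every time.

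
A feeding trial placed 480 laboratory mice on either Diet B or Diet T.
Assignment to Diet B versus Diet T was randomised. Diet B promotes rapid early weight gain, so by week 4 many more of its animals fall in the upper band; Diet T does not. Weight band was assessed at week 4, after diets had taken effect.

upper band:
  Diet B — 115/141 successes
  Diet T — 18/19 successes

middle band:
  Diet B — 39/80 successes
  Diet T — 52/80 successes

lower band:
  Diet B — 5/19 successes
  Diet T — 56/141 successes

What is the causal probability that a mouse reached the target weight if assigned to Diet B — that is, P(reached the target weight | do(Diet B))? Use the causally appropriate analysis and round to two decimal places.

0.66

Diet T is higher inside every week-4 weight band stratum but Diet B is higher in aggregate. Whether to stratify depends on how week-4 weight band relates to the diet.
Week-4 weight band lies on the pathway diet → week-4 weight band → outcome, so adjusting for it blocks the indirect effect. For the total causal effect of diet, use the unadjusted pooled rates.
So P(outcome | do(Diet B)) is just the pooled rate for Diet B: 159/240 = 0.662.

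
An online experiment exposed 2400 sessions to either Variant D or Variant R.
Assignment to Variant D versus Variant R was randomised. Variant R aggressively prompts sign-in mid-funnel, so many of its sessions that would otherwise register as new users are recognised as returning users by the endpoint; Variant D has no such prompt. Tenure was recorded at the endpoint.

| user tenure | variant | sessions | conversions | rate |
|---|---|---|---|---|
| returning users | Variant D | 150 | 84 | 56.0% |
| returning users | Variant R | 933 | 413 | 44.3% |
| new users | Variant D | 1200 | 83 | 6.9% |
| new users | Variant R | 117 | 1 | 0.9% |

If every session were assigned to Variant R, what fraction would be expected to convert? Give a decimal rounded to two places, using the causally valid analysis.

The user tenure-specific comparison favours Variant D throughout, but the pooled figures favour Variant R. The question is whether to condition on user tenure.
Stratifying would compare variants among sessions the variants themselves sorted into user tenure groups — a form of selection on an intermediate. The unconditioned pooled rates give the total causal effect.
So P(outcome | do(Variant R)) is just the pooled rate for Variant R: 414/1050 = 0.394.

0.39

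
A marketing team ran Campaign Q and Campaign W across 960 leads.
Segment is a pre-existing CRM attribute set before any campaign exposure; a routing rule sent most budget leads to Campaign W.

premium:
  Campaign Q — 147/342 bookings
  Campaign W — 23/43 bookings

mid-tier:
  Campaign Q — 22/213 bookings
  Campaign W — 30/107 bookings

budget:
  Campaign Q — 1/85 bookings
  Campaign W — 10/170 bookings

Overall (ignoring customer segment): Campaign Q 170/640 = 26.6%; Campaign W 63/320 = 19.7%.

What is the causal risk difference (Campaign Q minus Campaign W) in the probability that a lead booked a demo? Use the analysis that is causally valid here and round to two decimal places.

Campaign W is higher inside every customer segment stratum but Campaign Q is higher in aggregate. Whether to stratify depends on how customer segment relates to the campaign.
Nothing the campaign does changes customer segment; the imbalance is an allocation artefact. With customer segment also predicting the outcome, the pooled figure is confounded, and the within-stratum comparison is the causal one.
Adjusting over the population distribution of customer segment: 0.401·(0.430−0.535) + 0.333·(0.103−0.280) + 0.266·(0.012−0.059) = -0.114.

-0.11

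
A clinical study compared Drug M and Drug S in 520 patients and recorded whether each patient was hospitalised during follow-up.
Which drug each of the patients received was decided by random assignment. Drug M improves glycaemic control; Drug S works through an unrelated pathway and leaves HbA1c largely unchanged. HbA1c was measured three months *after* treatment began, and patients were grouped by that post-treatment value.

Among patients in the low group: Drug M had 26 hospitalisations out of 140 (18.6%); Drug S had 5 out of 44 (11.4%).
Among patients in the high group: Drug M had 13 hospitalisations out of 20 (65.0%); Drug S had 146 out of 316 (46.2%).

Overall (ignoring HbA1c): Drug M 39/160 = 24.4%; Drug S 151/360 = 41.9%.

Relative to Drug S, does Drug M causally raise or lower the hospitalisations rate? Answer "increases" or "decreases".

decreases

Because the drug influences HbA1c, HbA1c is a post-treatment mediator, not a confounder. Stratifying on it would bias the estimate; the causal effect is the crude pooled difference.
Pooled: Drug M 24.4% vs Drug S 41.9%; Drug M is lower overall.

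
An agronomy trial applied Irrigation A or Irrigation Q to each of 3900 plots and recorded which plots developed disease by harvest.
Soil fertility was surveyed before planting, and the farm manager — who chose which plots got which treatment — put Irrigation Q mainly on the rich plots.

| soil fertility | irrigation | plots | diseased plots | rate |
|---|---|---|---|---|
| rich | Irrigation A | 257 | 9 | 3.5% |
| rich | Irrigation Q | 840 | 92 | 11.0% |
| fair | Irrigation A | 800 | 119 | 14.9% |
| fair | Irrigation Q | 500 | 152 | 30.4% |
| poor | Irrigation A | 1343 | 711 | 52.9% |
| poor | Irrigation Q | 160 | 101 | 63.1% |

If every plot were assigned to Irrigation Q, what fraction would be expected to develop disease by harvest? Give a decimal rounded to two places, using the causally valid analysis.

0.38

Irrigation A is lower inside every soil fertility stratum but Irrigation Q is lower in aggregate. Whether to stratify depends on how soil fertility relates to the irrigation.
The imbalance in soil fertility arose from how plots were allocated, not from anything the irrigation did; and soil fertility independently affects the outcome. The pooled gap is confounded — condition on soil fertility.
Standardising Irrigation Q to the population soil fertility mix: 0.281·92/840 + 0.333·152/500 + 0.385·101/160 = 0.375.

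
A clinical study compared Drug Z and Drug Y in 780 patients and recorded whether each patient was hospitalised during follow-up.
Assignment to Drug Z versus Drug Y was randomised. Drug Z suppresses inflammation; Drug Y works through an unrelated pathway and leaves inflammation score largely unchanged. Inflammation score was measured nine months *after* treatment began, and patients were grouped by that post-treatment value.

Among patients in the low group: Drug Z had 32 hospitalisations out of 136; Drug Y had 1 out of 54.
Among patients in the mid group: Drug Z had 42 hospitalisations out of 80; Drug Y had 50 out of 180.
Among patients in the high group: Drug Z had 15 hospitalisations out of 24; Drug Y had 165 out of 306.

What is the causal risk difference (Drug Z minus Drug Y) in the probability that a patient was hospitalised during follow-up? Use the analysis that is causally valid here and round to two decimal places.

-0.03

Inflammation score lies on the pathway drug → inflammation score → outcome, so adjusting for it blocks the indirect effect. For the total causal effect of drug, use the unadjusted pooled rates.
The causal difference is the pooled difference: 0.371 − 0.400 = -0.029.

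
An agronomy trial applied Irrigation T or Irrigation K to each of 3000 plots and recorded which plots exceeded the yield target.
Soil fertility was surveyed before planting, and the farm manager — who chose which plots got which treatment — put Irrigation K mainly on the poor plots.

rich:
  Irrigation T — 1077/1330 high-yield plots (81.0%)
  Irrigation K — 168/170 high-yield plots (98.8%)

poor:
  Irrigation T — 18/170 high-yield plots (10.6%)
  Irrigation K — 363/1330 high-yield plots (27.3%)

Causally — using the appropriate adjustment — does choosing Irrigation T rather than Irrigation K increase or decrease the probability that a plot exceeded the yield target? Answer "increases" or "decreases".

decreases

Irrigation K is higher inside every soil fertility stratum but Irrigation T is higher in aggregate. Whether to stratify depends on how soil fertility relates to the irrigation.
Nothing the irrigation does changes soil fertility; the imbalance is an allocation artefact. With soil fertility also predicting the outcome, the pooled figure is confounded, and the within-stratum comparison is the causal one.
Within each level — rich: 81.0% vs 98.8%; poor: 10.6% vs 27.3% — Irrigation K is higher every time.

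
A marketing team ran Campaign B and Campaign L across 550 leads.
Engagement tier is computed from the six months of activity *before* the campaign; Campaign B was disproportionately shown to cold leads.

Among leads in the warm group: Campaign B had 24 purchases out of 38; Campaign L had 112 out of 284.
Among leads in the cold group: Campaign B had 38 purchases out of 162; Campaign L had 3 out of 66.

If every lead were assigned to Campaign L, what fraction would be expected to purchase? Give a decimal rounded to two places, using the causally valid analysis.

0.25

Engagement tier differs across campaigns for reasons unrelated to any effect of the campaign itself, and it separately predicts the outcome — a classic confounder. We must compare within engagement tier levels.
Standardising Campaign L to the population engagement tier mix: 0.585·112/284 + 0.415·3/66 = 0.250.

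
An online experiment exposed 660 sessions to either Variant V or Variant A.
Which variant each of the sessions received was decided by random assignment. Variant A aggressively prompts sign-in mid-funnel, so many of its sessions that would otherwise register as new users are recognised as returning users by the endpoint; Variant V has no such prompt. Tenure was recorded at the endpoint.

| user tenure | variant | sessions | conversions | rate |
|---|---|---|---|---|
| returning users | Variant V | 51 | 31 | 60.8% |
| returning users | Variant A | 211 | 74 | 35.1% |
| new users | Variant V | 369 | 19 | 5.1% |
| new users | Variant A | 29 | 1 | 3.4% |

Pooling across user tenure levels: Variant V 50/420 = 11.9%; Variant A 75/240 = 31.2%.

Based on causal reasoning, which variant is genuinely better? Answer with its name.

Variant A

User tenure lies on the pathway variant → user tenure → outcome, so adjusting for it blocks the indirect effect. For the total causal effect of variant, use the unadjusted pooled rates.
Pooled: Variant V 11.9% vs Variant A 31.2%; Variant A is higher overall.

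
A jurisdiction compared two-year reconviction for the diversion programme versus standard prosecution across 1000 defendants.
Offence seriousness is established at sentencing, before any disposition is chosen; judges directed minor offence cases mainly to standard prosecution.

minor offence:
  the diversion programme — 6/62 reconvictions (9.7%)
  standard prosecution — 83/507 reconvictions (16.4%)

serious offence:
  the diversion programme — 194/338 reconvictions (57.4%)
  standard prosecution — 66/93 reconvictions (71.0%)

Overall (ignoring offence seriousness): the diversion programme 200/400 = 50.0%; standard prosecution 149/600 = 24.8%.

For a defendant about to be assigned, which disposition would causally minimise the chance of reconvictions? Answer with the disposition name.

The stratified and pooled comparisons disagree (the diversion programme wins within each offence seriousness; standard prosecution wins overall), so the answer turns on the causal role of offence seriousness.
Offence seriousness satisfies the back-door criterion: it is not a descendant of the disposition, and it blocks the spurious path from disposition to outcome. Adjusting for it (i.e., using the within-offence seriousness rates) gives the causal effect.
Within each level — minor offence: 9.7% vs 16.4%; serious offence: 57.4% vs 71.0% — the diversion programme is lower every time.

the diversion programme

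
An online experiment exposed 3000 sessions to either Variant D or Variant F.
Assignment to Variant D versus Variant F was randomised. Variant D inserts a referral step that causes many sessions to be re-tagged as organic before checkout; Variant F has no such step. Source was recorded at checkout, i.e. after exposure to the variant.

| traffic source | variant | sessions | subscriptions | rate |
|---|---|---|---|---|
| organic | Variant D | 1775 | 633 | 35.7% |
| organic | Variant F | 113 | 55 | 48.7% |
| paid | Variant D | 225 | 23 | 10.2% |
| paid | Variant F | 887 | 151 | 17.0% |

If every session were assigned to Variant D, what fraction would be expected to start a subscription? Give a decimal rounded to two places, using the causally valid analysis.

0.33

The stratified and pooled comparisons disagree (Variant F wins within each traffic source; Variant D wins overall), so the answer turns on the causal role of traffic source.
Traffic source is downstream of the variant. One should not condition on a consequence of treatment, so the overall rates are the right comparison.
So P(outcome | do(Variant D)) is just the pooled rate for Variant D: 656/2000 = 0.328.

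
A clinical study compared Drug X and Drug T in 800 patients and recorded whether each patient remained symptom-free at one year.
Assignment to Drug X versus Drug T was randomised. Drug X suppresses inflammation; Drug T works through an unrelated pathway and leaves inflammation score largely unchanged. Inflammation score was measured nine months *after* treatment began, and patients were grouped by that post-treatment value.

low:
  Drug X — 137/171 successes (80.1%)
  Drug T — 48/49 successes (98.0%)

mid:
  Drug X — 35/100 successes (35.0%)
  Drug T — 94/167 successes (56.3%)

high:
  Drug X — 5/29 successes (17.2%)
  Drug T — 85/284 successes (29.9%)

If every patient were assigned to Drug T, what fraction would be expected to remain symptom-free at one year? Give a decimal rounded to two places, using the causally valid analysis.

Inflammation score is recorded after the drug and is itself shifted by it — it sits on the causal path from drug to outcome. Conditioning on a mediator would strip out part of the effect we want; the pooled comparison gives the total causal effect.
So P(outcome | do(Drug T)) is just the pooled rate for Drug T: 227/500 = 0.454.

0.45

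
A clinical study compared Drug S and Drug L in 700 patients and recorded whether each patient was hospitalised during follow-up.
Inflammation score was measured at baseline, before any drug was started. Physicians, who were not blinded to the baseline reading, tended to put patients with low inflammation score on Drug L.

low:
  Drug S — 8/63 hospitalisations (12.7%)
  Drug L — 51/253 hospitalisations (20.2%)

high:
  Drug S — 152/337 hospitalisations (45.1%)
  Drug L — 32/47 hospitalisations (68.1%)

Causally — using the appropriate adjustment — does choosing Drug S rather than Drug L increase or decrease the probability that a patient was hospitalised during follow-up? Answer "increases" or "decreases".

decreases

The stratified and pooled comparisons disagree (Drug S wins within each inflammation score; Drug L wins overall), so the answer turns on the causal role of inflammation score.
Nothing the drug does changes inflammation score; the imbalance is an allocation artefact. With inflammation score also predicting the outcome, the pooled figure is confounded, and the within-stratum comparison is the causal one.
Within each level — low: 12.7% vs 20.2%; high: 45.1% vs 68.1% — Drug S is lower every time.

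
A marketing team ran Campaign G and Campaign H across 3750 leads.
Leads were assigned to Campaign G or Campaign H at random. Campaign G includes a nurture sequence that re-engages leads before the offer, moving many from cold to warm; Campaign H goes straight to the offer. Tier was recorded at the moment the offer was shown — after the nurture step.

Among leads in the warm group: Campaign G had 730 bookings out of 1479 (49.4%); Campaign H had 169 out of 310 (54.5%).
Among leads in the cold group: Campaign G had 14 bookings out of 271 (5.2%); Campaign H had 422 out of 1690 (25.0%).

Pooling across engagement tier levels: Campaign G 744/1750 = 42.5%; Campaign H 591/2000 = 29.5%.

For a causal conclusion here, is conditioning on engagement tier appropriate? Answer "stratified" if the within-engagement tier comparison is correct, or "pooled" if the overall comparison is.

pooled

Engagement tier lies on the pathway campaign → engagement tier → outcome, so adjusting for it blocks the indirect effect. For the total causal effect of campaign, use the unadjusted pooled rates.
Pooled: Campaign G 42.5% vs Campaign H 29.5%; Campaign G is higher overall.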